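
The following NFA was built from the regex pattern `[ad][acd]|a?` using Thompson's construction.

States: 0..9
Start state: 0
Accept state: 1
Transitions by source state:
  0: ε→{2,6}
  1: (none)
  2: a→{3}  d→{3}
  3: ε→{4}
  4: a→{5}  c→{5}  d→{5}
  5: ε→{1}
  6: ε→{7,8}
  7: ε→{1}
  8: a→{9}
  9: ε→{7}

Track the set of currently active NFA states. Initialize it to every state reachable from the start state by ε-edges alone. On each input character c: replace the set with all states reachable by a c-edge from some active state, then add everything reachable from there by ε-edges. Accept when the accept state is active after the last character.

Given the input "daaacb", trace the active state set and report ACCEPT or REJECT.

initial (ε-close {0}): {0,1,2,6,7,8}
'd' @ 1: {3,4}
'a' @ 2: {1,5}  (accept∈set)
'a' @ 3: {}  — state set empty
rest 'acb' ignored (set empty)
end set {} — state 1 not in

Answer: REJECT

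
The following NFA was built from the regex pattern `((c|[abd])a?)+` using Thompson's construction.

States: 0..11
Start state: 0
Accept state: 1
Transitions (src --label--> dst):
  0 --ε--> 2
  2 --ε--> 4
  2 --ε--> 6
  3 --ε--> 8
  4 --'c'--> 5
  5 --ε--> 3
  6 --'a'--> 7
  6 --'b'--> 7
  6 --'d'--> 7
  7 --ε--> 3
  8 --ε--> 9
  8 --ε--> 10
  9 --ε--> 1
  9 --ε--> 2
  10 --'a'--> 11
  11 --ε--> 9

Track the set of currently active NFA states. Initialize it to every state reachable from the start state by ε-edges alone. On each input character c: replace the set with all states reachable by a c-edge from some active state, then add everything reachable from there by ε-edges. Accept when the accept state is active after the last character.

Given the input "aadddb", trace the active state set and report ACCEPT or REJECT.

start: ε-closure({0}) = {0,2,4,6}
'a' @ 1: {1,2,3,4,6,7,8,9,10}  ✓accept
'a' @ 2: {1,2,3,4,6,7,8,9,10,11}  ✓accept
'd' @ 3: {1,2,3,4,6,7,8,9,10}  ✓accept
'd' @ 4: {1,2,3,4,6,7,8,9,10}  ✓accept
'd' @ 5: {1,2,3,4,6,7,8,9,10}  ✓accept
'b' @ 6: {1,2,3,4,6,7,8,9,10}  ✓accept
final: {1,2,3,4,6,7,8,9,10}; accept 1 in set

Answer: ACCEPT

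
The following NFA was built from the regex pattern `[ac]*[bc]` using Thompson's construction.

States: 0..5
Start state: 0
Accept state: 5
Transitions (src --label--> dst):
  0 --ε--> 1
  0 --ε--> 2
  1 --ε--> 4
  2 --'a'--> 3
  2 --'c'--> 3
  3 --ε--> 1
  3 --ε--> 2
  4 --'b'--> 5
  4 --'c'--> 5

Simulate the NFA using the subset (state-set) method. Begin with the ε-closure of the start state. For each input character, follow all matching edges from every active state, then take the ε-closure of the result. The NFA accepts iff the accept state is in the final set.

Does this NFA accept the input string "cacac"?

start: ε-closure({0}) = {0,1,2,4}
'c' @ 1: {1,2,3,4,5}  [accepting]
'a' @ 2: {1,2,3,4}
'c' @ 3: {1,2,3,4,5}  [accepting]
'a' @ 4: {1,2,3,4}
'c' @ 5: {1,2,3,4,5}  [accepting]
after full input: {1,2,3,4,5}  (accept=5 in)

Answer: ACCEPT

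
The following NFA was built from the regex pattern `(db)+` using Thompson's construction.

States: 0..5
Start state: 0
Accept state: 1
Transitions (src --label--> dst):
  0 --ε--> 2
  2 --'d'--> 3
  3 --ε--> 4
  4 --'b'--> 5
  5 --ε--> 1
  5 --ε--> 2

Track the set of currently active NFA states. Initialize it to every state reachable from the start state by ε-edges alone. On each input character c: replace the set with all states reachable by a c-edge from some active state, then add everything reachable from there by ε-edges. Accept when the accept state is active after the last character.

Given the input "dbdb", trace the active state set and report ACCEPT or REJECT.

Answer: ACCEPT

Trace:
initial (ε-close {0}): {0,2}
'd' @ 1: {3,4}
'b' @ 2: {1,2,5}  ✓accept
'd' @ 3: {3,4}
'b' @ 4: {1,2,5}  ✓accept
final: {1,2,5}; accept 1 in set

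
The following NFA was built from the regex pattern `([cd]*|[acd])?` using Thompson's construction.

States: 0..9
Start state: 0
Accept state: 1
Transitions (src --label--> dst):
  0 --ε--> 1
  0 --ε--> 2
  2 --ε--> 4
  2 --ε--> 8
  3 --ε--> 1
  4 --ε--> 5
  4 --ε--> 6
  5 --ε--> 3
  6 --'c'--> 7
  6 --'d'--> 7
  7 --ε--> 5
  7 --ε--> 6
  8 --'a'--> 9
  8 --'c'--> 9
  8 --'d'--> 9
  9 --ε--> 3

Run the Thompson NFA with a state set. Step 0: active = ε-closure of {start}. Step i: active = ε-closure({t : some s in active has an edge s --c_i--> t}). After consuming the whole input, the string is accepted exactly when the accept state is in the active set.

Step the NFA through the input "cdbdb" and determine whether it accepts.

Answer: REJECT

Derivation:
initial (ε-close {0}): {0,1,2,3,4,5,6,8}
'c' @ 1: {1,3,5,6,7,9}  (accept∈set)
'd' @ 2: {1,3,5,6,7}  (accept∈set)
'b' @ 3: {}  — dead — no transitions
rest 'db' ignored (set empty)
final: {}; accept 1 not in set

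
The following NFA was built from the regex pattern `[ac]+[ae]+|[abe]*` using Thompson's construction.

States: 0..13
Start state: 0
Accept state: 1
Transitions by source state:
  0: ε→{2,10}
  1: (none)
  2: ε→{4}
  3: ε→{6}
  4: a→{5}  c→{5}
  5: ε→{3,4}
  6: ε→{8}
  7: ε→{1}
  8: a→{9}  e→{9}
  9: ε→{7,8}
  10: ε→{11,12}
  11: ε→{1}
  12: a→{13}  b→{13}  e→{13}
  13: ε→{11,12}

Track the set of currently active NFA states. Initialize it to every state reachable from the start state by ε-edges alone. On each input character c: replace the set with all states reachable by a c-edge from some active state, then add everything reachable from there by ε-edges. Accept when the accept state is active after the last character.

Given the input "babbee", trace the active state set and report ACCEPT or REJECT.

Answer: ACCEPT

Steps:
start: ε-closure({0}) = {0,1,2,4,10,11,12}
'b' @ 1: {1,11,12,13}  (accept∈set)
'a' @ 2: {1,11,12,13}  (accept∈set)
'b' @ 3: {1,11,12,13}  (accept∈set)
'b' @ 4: {1,11,12,13}  (accept∈set)
'e' @ 5: {1,11,12,13}  (accept∈set)
'e' @ 6: {1,11,12,13}  (accept∈set)
final: {1,11,12,13}; accept 1 in set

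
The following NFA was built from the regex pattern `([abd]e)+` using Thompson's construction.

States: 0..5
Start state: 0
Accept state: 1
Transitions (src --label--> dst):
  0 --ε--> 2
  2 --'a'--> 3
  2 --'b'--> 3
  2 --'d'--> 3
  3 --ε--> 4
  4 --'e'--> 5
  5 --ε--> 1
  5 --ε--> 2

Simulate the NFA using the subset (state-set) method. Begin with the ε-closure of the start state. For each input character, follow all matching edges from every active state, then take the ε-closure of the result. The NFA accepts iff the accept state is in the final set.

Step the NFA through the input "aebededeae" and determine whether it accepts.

Answer: ACCEPT

Derivation:
initial (ε-close {0}): {0,2}
'a' @ 1: {3,4}
'e' @ 2: {1,2,5}  [accepting]
'b' @ 3: {3,4}
'e' @ 4: {1,2,5}  [accepting]
'd' @ 5: {3,4}
'e' @ 6: {1,2,5}  [accepting]
'd' @ 7: {3,4}
'e' @ 8: {1,2,5}  [accepting]
'a' @ 9: {3,4}
'e' @ 10: {1,2,5}  [accepting]
final: {1,2,5}; accept 1 in set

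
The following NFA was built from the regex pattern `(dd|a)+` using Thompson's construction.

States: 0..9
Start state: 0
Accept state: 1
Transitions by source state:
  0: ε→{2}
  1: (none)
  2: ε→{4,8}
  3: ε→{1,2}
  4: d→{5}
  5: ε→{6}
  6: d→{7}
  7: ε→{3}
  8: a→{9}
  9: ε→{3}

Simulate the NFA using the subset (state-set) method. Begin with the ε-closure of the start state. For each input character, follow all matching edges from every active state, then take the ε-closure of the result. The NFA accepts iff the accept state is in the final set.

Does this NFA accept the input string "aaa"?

S₀ = ε-closure({0}) = {0,2,4,8}
'a' @ 1: {1,2,3,4,8,9}  (accept∈set)
'a' @ 2: {1,2,3,4,8,9}  (accept∈set)
'a' @ 3: {1,2,3,4,8,9}  (accept∈set)
end set {1,2,3,4,8,9} — state 1 in

Answer: ACCEPT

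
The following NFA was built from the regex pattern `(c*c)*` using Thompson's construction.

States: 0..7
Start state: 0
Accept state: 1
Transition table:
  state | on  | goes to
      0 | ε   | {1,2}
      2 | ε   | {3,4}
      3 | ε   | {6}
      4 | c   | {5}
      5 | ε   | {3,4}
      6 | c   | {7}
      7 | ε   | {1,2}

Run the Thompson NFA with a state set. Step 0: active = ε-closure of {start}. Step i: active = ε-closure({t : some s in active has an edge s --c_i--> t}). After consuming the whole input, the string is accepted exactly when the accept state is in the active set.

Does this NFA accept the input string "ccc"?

initial (ε-close {0}): {0,1,2,3,4,6}
'c' @ 1: {1,2,3,4,5,6,7}  [accepting]
'c' @ 2: {1,2,3,4,5,6,7}  [accepting]
'c' @ 3: {1,2,3,4,5,6,7}  [accepting]
after full input: {1,2,3,4,5,6,7}  (accept=1 in)

Answer: ACCEPT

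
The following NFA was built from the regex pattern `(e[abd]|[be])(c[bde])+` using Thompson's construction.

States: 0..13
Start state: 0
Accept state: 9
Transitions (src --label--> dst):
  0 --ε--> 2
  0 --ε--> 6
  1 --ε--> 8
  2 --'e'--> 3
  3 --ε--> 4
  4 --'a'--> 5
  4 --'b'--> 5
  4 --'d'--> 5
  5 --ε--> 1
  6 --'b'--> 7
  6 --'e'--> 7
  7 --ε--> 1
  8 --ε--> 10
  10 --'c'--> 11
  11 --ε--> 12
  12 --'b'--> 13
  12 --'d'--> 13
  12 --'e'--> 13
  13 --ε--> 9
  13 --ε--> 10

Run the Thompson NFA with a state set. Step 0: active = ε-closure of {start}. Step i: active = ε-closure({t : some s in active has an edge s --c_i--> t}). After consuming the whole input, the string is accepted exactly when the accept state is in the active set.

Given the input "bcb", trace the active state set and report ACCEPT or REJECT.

initial (ε-close {0}): {0,2,6}
'b' @ 1: {1,7,8,10}
'c' @ 2: {11,12}
'b' @ 3: {9,10,13}  [accepting]
after full input: {9,10,13}  (accept=9 in)

Answer: ACCEPT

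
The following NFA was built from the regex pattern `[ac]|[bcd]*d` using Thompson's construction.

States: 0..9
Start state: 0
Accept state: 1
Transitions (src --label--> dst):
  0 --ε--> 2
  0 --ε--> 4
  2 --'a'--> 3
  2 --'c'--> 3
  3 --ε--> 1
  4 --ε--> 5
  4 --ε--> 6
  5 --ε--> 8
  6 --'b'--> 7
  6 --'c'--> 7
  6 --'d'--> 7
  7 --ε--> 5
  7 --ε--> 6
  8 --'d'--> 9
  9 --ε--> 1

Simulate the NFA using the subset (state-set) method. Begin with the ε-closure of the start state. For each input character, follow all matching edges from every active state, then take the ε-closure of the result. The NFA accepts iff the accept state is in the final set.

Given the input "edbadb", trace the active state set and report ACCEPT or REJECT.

Answer: REJECT

Derivation:
S₀ = ε-closure({0}) = {0,2,4,5,6,8}
'e' @ 1: {}  — no active states
rest 'dbadb' ignored (set empty)
after full input: {}  (accept=1 not in)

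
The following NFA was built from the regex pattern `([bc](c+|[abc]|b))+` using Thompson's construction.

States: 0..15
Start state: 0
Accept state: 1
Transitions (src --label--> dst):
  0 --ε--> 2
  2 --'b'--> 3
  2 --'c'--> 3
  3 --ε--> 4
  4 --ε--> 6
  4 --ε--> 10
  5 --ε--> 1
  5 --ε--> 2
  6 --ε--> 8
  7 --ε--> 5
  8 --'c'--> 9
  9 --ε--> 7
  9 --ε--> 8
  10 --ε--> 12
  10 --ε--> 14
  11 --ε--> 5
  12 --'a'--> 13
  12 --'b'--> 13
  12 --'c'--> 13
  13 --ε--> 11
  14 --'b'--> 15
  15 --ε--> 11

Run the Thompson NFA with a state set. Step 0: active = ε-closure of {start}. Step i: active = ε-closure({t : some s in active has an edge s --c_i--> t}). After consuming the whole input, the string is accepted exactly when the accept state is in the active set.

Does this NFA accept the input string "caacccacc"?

Answer: REJECT

Derivation:
S₀ = ε-closure({0}) = {0,2}
'c' @ 1: {3,4,6,8,10,12,14}
'a' @ 2: {1,2,5,11,13}  ✓accept
'a' @ 3: {}  — no active states
rest 'cccacc' ignored (set empty)
end set {} — state 1 not in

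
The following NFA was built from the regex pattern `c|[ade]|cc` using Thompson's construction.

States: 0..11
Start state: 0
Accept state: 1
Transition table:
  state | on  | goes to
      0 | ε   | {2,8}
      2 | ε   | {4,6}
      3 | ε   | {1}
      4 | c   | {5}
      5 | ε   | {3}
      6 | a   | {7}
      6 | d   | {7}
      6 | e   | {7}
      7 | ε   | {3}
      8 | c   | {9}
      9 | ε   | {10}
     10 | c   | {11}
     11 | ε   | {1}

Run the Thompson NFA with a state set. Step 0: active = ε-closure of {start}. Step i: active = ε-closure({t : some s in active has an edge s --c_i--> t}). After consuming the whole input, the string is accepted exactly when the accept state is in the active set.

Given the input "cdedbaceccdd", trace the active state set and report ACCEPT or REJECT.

Answer: REJECT

Steps:
start: ε-closure({0}) = {0,2,4,6,8}
'c' @ 1: {1,3,5,9,10}  [accepting]
'd' @ 2: {}  — dead — no transitions
rest 'edbaceccdd' ignored (set empty)
after full input: {}  (accept=1 not in)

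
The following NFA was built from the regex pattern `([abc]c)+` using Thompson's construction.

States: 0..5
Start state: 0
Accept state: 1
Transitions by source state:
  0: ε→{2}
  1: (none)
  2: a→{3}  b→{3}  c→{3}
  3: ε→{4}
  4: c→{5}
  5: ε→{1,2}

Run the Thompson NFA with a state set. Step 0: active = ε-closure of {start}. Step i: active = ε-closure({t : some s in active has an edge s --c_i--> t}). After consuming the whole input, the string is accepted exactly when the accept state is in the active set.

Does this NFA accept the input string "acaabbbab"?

start: ε-closure({0}) = {0,2}
'a' @ 1: {3,4}
'c' @ 2: {1,2,5}  [accepting]
'a' @ 3: {3,4}
'a' @ 4: {}  — dead — no transitions
rest 'bbbab' ignored (set empty)
final: {}; accept 1 not in set

Answer: REJECT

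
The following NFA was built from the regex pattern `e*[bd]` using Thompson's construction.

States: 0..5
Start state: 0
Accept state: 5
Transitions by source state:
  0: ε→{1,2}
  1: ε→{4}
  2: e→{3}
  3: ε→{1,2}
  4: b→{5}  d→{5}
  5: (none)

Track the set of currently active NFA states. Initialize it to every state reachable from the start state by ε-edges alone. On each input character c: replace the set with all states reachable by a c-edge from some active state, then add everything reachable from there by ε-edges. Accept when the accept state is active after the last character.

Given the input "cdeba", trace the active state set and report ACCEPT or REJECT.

start: ε-closure({0}) = {0,1,2,4}
'c' @ 1: {}  — no active states
rest 'deba' ignored (set empty)
end set {} — state 5 not in

Answer: REJECT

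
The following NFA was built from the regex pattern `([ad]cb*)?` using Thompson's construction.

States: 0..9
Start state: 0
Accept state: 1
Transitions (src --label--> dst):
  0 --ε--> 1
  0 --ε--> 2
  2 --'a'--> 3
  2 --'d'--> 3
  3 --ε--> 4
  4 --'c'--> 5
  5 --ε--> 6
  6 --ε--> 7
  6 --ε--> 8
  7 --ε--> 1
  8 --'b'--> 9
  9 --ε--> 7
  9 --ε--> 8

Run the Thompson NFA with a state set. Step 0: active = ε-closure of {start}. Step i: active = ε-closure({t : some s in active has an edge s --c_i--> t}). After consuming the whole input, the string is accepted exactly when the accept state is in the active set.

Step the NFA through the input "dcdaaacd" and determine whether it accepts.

Answer: REJECT

Steps:
initial (ε-close {0}): {0,1,2}
'd' @ 1: {3,4}
'c' @ 2: {1,5,6,7,8}  (accept∈set)
'd' @ 3: {}  — state set empty
rest 'aaacd' ignored (set empty)
final: {}; accept 1 not in set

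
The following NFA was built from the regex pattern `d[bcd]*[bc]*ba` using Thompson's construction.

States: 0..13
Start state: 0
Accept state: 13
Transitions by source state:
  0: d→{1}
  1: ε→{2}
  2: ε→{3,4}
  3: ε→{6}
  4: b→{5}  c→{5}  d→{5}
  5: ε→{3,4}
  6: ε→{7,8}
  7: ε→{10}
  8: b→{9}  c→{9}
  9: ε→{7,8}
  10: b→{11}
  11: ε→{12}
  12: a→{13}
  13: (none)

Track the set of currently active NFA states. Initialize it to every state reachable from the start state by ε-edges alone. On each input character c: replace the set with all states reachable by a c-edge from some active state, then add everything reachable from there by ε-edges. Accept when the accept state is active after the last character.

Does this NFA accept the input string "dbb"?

S₀ = ε-closure({0}) = {0}
'd' @ 1: {1,2,3,4,6,7,8,10}
'b' @ 2: {3,4,5,6,7,8,9,10,11,12}
'b' @ 3: {3,4,5,6,7,8,9,10,11,12}
final: {3,4,5,6,7,8,9,10,11,12}; accept 13 not in set

Answer: REJECT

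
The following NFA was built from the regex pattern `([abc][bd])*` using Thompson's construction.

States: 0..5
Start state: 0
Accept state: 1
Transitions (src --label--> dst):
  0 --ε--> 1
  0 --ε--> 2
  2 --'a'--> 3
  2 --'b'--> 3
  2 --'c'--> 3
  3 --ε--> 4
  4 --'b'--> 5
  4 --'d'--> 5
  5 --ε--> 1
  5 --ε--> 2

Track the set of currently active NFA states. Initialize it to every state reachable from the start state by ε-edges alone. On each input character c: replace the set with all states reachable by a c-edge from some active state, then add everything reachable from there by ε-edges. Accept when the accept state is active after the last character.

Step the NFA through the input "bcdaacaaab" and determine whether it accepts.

Answer: REJECT

Trace:
initial (ε-close {0}): {0,1,2}
'b' @ 1: {3,4}
'c' @ 2: {}  — state set empty
rest 'daacaaab' ignored (set empty)
after full input: {}  (accept=1 not in)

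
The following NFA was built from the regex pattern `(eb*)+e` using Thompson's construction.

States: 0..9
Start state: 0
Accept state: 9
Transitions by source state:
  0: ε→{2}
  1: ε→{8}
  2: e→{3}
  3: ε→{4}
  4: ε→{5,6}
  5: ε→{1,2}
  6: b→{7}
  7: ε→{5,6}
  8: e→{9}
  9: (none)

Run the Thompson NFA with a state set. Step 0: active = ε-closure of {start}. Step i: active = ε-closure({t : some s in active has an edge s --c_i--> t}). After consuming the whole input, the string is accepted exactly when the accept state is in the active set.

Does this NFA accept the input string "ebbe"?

Answer: ACCEPT

Steps:
S₀ = ε-closure({0}) = {0,2}
'e' @ 1: {1,2,3,4,5,6,8}
'b' @ 2: {1,2,5,6,7,8}
'b' @ 3: {1,2,5,6,7,8}
'e' @ 4: {1,2,3,4,5,6,8,9}  ✓accept
end set {1,2,3,4,5,6,8,9} — state 9 in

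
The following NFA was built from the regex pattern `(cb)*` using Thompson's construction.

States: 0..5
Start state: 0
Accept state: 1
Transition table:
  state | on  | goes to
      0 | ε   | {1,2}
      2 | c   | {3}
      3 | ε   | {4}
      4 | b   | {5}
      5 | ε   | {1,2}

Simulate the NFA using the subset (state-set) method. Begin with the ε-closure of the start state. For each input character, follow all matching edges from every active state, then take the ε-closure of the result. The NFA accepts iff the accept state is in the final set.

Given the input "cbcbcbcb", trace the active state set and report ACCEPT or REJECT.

initial (ε-close {0}): {0,1,2}
'c' @ 1: {3,4}
'b' @ 2: {1,2,5}  ✓accept
'c' @ 3: {3,4}
'b' @ 4: {1,2,5}  ✓accept
'c' @ 5: {3,4}
'b' @ 6: {1,2,5}  ✓accept
'c' @ 7: {3,4}
'b' @ 8: {1,2,5}  ✓accept
after full input: {1,2,5}  (accept=1 in)

Answer: ACCEPT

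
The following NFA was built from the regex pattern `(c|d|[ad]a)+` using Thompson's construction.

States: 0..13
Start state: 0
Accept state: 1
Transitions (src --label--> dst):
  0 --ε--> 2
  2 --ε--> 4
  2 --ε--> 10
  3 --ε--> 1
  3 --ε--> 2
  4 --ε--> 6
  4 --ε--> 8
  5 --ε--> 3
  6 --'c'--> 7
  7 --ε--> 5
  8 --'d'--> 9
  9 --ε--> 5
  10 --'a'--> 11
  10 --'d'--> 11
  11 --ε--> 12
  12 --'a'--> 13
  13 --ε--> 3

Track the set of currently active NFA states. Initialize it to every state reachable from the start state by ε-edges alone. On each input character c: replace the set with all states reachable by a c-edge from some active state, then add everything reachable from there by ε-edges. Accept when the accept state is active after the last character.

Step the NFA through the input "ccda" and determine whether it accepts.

initial (ε-close {0}): {0,2,4,6,8,10}
'c' @ 1: {1,2,3,4,5,6,7,8,10}  [accepting]
'c' @ 2: {1,2,3,4,5,6,7,8,10}  [accepting]
'd' @ 3: {1,2,3,4,5,6,8,9,10,11,12}  [accepting]
'a' @ 4: {1,2,3,4,6,8,10,11,12,13}  [accepting]
end set {1,2,3,4,6,8,10,11,12,13} — state 1 in

Answer: ACCEPT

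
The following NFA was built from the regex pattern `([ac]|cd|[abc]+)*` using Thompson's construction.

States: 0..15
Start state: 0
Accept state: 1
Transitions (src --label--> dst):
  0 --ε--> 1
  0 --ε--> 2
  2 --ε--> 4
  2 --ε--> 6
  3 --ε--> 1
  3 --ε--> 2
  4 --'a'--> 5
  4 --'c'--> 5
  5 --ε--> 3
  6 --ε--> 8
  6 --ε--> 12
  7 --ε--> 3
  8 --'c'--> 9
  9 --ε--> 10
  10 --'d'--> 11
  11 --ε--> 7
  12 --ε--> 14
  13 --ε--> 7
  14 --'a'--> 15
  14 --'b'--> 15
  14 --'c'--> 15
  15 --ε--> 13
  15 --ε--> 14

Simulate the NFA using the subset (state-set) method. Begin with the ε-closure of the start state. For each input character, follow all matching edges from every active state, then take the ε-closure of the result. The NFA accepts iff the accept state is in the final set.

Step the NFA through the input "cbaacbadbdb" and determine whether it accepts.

initial (ε-close {0}): {0,1,2,4,6,8,12,14}
'c' @ 1: {1,2,3,4,5,6,7,8,9,10,12,13,14,15}  (accept∈set)
'b' @ 2: {1,2,3,4,6,7,8,12,13,14,15}  (accept∈set)
'a' @ 3: {1,2,3,4,5,6,7,8,12,13,14,15}  (accept∈set)
'a' @ 4: {1,2,3,4,5,6,7,8,12,13,14,15}  (accept∈set)
'c' @ 5: {1,2,3,4,5,6,7,8,9,10,12,13,14,15}  (accept∈set)
'b' @ 6: {1,2,3,4,6,7,8,12,13,14,15}  (accept∈set)
'a' @ 7: {1,2,3,4,5,6,7,8,12,13,14,15}  (accept∈set)
'd' @ 8: {}  — no active states
rest 'bdb' ignored (set empty)
final: {}; accept 1 not in set

Answer: REJECT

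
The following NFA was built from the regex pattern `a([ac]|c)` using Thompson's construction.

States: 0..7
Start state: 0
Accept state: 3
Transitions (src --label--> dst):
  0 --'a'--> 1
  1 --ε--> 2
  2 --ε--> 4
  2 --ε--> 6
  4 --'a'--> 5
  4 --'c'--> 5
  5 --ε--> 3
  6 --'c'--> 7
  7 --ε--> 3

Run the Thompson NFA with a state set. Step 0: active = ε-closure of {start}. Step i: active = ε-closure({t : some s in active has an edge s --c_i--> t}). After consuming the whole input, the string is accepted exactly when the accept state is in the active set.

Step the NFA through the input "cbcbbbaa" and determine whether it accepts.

Answer: REJECT

Steps:
S₀ = ε-closure({0}) = {0}
'c' @ 1: {}  — no active states
rest 'bcbbbaa' ignored (set empty)
final: {}; accept 3 not in set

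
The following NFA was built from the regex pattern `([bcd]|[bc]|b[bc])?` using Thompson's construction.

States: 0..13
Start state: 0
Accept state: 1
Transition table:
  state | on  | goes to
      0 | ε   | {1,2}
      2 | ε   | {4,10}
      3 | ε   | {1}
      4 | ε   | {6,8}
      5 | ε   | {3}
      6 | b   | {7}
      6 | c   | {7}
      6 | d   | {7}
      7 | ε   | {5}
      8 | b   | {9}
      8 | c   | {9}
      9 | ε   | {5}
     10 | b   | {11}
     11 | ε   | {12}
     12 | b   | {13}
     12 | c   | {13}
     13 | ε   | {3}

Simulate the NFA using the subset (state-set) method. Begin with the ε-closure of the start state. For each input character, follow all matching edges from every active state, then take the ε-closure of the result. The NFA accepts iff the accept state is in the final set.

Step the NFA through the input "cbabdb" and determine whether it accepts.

Answer: REJECT

Trace:
start: ε-closure({0}) = {0,1,2,4,6,8,10}
'c' @ 1: {1,3,5,7,9}  [accepting]
'b' @ 2: {}  — state set empty
rest 'abdb' ignored (set empty)
end set {} — state 1 not in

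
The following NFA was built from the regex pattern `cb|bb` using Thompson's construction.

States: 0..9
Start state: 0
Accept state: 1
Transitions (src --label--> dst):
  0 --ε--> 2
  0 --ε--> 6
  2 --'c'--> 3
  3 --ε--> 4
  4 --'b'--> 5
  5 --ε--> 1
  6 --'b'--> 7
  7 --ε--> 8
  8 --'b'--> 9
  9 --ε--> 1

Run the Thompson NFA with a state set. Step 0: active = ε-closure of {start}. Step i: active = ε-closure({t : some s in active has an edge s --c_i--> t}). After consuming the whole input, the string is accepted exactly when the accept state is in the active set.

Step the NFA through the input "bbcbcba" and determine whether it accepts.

S₀ = ε-closure({0}) = {0,2,6}
'b' @ 1: {7,8}
'b' @ 2: {1,9}  ✓accept
'c' @ 3: {}  — no active states
rest 'bcba' ignored (set empty)
after full input: {}  (accept=1 not in)

Answer: REJECT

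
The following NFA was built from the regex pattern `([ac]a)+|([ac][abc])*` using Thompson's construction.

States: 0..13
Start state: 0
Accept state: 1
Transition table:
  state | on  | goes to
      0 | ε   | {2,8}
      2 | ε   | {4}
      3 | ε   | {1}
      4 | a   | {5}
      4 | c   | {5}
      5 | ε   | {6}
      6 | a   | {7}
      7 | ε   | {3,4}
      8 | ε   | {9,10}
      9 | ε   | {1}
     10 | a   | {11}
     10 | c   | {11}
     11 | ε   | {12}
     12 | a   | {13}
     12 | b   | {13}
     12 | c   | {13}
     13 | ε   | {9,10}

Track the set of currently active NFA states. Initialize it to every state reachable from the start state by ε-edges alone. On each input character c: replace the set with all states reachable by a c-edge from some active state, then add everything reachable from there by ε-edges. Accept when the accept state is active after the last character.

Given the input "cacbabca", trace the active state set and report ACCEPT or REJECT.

Answer: ACCEPT

Steps:
start: ε-closure({0}) = {0,1,2,4,8,9,10}
'c' @ 1: {5,6,11,12}
'a' @ 2: {1,3,4,7,9,10,13}  (accept∈set)
'c' @ 3: {5,6,11,12}
'b' @ 4: {1,9,10,13}  (accept∈set)
'a' @ 5: {11,12}
'b' @ 6: {1,9,10,13}  (accept∈set)
'c' @ 7: {11,12}
'a' @ 8: {1,9,10,13}  (accept∈set)
after full input: {1,9,10,13}  (accept=1 in)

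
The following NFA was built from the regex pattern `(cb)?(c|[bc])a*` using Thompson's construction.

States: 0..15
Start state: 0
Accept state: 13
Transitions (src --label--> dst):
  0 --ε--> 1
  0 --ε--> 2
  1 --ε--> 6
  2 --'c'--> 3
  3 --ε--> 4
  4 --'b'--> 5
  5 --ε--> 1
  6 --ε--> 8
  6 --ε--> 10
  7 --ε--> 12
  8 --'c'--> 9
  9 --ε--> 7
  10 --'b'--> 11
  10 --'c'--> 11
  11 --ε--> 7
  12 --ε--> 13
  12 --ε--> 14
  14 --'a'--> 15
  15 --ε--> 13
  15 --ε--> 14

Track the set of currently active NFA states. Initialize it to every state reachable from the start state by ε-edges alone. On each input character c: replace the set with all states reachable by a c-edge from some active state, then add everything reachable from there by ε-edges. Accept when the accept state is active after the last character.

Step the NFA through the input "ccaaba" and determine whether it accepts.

Answer: REJECT

Steps:
start: ε-closure({0}) = {0,1,2,6,8,10}
'c' @ 1: {3,4,7,9,11,12,13,14}  (accept∈set)
'c' @ 2: {}  — no active states
rest 'aaba' ignored (set empty)
final: {}; accept 13 not in set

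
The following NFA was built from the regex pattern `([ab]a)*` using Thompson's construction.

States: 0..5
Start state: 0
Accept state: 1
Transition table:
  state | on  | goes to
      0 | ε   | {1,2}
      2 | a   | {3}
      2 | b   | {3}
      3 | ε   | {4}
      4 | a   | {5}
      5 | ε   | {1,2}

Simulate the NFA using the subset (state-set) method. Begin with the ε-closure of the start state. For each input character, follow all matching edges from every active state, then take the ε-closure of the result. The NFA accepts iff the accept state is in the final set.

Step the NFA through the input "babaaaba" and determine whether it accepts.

start: ε-closure({0}) = {0,1,2}
'b' @ 1: {3,4}
'a' @ 2: {1,2,5}  ✓accept
'b' @ 3: {3,4}
'a' @ 4: {1,2,5}  ✓accept
'a' @ 5: {3,4}
'a' @ 6: {1,2,5}  ✓accept
'b' @ 7: {3,4}
'a' @ 8: {1,2,5}  ✓accept
end set {1,2,5} — state 1 in

Answer: ACCEPT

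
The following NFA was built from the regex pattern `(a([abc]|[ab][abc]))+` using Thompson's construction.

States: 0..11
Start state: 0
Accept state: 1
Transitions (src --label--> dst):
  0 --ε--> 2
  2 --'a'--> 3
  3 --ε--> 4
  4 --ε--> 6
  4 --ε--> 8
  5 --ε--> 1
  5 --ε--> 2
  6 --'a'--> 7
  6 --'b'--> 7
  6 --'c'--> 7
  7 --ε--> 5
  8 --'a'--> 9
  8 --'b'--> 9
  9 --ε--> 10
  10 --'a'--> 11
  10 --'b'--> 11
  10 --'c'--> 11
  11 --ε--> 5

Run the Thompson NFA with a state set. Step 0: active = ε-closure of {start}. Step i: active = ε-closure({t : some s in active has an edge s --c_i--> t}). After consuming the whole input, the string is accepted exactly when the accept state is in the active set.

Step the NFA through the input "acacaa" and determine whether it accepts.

Answer: ACCEPT

Trace:
start: ε-closure({0}) = {0,2}
'a' @ 1: {3,4,6,8}
'c' @ 2: {1,2,5,7}  (accept∈set)
'a' @ 3: {3,4,6,8}
'c' @ 4: {1,2,5,7}  (accept∈set)
'a' @ 5: {3,4,6,8}
'a' @ 6: {1,2,5,7,9,10}  (accept∈set)
end set {1,2,5,7,9,10} — state 1 in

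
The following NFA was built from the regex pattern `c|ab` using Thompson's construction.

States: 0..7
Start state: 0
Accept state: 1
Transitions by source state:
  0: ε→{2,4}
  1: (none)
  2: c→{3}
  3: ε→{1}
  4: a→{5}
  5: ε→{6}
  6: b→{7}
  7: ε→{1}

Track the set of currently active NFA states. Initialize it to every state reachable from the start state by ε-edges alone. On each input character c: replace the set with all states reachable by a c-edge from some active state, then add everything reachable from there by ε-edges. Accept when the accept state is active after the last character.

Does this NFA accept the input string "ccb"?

start: ε-closure({0}) = {0,2,4}
'c' @ 1: {1,3}  (accept∈set)
'c' @ 2: {}  — state set empty
rest 'b' ignored (set empty)
final: {}; accept 1 not in set

Answer: REJECT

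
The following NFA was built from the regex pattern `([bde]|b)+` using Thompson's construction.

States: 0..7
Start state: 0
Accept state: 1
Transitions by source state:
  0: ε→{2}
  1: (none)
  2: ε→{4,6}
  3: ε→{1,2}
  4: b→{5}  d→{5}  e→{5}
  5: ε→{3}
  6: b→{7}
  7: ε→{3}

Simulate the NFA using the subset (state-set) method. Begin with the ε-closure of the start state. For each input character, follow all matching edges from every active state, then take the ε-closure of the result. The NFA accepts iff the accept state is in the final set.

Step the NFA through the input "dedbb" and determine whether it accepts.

start: ε-closure({0}) = {0,2,4,6}
'd' @ 1: {1,2,3,4,5,6}  [accepting]
'e' @ 2: {1,2,3,4,5,6}  [accepting]
'd' @ 3: {1,2,3,4,5,6}  [accepting]
'b' @ 4: {1,2,3,4,5,6,7}  [accepting]
'b' @ 5: {1,2,3,4,5,6,7}  [accepting]
end set {1,2,3,4,5,6,7} — state 1 in

Answer: ACCEPT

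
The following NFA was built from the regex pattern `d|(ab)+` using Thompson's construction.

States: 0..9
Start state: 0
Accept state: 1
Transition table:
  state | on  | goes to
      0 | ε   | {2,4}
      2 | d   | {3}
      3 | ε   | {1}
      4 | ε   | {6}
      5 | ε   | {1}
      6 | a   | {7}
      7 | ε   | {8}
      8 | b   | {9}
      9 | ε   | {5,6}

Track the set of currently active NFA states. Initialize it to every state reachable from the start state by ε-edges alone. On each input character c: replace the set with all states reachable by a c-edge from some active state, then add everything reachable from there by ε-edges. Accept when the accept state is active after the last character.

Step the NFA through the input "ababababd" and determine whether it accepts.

Answer: REJECT

Trace:
initial (ε-close {0}): {0,2,4,6}
'a' @ 1: {7,8}
'b' @ 2: {1,5,6,9}  ✓accept
'a' @ 3: {7,8}
'b' @ 4: {1,5,6,9}  ✓accept
'a' @ 5: {7,8}
'b' @ 6: {1,5,6,9}  ✓accept
'a' @ 7: {7,8}
'b' @ 8: {1,5,6,9}  ✓accept
'd' @ 9: {}  — no active states
end set {} — state 1 not in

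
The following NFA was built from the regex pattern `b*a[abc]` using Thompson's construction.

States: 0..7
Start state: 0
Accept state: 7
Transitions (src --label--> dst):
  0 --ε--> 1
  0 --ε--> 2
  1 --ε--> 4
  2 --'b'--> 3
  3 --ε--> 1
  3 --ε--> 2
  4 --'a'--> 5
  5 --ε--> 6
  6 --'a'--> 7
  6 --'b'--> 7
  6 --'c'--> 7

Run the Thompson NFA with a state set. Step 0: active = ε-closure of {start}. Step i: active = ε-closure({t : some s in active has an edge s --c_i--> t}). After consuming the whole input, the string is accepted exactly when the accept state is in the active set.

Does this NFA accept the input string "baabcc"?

S₀ = ε-closure({0}) = {0,1,2,4}
'b' @ 1: {1,2,3,4}
'a' @ 2: {5,6}
'a' @ 3: {7}  [accepting]
'b' @ 4: {}  — no active states
rest 'cc' ignored (set empty)
final: {}; accept 7 not in set

Answer: REJECT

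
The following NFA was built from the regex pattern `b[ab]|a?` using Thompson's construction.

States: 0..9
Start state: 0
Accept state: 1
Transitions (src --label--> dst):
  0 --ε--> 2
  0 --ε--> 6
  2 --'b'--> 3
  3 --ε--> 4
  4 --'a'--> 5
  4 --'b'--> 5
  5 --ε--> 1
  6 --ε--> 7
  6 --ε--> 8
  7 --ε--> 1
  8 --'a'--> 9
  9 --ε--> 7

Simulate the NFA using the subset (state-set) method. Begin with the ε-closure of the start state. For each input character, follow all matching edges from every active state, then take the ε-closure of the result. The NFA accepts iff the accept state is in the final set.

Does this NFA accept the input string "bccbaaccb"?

initial (ε-close {0}): {0,1,2,6,7,8}
'b' @ 1: {3,4}
'c' @ 2: {}  — no active states
rest 'cbaaccb' ignored (set empty)
after full input: {}  (accept=1 not in)

Answer: REJECT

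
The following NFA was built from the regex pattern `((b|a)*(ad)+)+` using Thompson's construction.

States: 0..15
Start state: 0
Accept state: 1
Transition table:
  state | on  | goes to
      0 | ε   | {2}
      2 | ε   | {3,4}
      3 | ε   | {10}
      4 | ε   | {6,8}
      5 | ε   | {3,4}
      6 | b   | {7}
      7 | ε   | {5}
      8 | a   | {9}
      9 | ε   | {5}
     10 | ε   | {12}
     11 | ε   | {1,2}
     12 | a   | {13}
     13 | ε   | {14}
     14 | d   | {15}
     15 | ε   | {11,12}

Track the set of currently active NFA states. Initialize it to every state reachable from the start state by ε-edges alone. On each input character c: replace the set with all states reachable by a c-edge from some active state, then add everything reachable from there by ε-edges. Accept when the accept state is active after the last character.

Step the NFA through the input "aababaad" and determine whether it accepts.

start: ε-closure({0}) = {0,2,3,4,6,8,10,12}
'a' @ 1: {3,4,5,6,8,9,10,12,13,14}
'a' @ 2: {3,4,5,6,8,9,10,12,13,14}
'b' @ 3: {3,4,5,6,7,8,10,12}
'a' @ 4: {3,4,5,6,8,9,10,12,13,14}
'b' @ 5: {3,4,5,6,7,8,10,12}
'a' @ 6: {3,4,5,6,8,9,10,12,13,14}
'a' @ 7: {3,4,5,6,8,9,10,12,13,14}
'd' @ 8: {1,2,3,4,6,8,10,11,12,15}  ✓accept
final: {1,2,3,4,6,8,10,11,12,15}; accept 1 in set

Answer: ACCEPT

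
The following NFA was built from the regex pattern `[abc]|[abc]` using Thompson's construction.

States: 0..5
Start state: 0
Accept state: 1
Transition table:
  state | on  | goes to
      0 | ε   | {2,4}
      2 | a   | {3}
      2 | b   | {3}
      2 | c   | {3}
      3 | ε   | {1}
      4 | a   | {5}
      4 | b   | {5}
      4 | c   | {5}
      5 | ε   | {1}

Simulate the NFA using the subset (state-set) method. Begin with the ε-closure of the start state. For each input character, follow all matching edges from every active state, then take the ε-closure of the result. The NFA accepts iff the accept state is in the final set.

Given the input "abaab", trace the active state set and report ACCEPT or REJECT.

initial (ε-close {0}): {0,2,4}
'a' @ 1: {1,3,5}  ✓accept
'b' @ 2: {}  — no active states
rest 'aab' ignored (set empty)
after full input: {}  (accept=1 not in)

Answer: REJECT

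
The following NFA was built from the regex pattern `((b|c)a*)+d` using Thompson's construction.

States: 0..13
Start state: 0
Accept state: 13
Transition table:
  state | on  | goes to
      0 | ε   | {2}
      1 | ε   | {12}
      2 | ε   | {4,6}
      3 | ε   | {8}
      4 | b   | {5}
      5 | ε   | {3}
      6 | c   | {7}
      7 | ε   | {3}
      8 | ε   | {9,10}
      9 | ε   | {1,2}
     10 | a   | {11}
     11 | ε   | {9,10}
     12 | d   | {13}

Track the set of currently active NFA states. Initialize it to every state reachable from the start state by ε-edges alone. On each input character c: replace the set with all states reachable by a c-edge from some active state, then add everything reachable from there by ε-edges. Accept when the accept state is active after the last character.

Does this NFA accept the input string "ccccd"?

Answer: ACCEPT

Steps:
start: ε-closure({0}) = {0,2,4,6}
'c' @ 1: {1,2,3,4,6,7,8,9,10,12}
'c' @ 2: {1,2,3,4,6,7,8,9,10,12}
'c' @ 3: {1,2,3,4,6,7,8,9,10,12}
'c' @ 4: {1,2,3,4,6,7,8,9,10,12}
'd' @ 5: {13}  (accept∈set)
final: {13}; accept 13 in set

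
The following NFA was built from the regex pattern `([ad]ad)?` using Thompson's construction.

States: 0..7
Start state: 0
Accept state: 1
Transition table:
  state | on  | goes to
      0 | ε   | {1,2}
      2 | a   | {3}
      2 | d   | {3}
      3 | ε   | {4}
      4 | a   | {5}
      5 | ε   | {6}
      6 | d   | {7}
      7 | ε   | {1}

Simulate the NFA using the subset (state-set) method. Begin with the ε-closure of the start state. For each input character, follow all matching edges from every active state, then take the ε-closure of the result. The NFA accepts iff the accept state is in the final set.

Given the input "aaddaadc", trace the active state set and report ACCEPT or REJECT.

start: ε-closure({0}) = {0,1,2}
'a' @ 1: {3,4}
'a' @ 2: {5,6}
'd' @ 3: {1,7}  [accepting]
'd' @ 4: {}  — no active states
rest 'aadc' ignored (set empty)
after full input: {}  (accept=1 not in)

Answer: REJECT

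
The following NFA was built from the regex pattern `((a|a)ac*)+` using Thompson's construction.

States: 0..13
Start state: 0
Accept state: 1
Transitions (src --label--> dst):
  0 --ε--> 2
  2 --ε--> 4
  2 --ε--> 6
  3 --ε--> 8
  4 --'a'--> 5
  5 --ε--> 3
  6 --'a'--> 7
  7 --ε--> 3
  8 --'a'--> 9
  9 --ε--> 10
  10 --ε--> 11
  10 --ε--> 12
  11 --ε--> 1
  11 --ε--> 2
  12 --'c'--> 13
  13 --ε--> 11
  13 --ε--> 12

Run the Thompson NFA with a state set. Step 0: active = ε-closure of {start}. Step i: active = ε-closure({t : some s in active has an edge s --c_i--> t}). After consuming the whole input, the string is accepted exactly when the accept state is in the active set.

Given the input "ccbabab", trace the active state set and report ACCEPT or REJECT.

S₀ = ε-closure({0}) = {0,2,4,6}
'c' @ 1: {}  — no active states
rest 'cbabab' ignored (set empty)
end set {} — state 1 not in

Answer: REJECT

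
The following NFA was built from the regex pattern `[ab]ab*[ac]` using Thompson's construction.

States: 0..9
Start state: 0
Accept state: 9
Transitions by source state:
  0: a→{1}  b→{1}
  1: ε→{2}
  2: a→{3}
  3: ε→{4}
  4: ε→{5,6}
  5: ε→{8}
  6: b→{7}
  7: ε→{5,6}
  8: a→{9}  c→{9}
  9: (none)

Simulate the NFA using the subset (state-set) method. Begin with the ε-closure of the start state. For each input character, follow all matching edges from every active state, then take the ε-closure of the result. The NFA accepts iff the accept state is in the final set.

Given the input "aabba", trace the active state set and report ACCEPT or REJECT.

S₀ = ε-closure({0}) = {0}
'a' @ 1: {1,2}
'a' @ 2: {3,4,5,6,8}
'b' @ 3: {5,6,7,8}
'b' @ 4: {5,6,7,8}
'a' @ 5: {9}  (accept∈set)
end set {9} — state 9 in

Answer: ACCEPT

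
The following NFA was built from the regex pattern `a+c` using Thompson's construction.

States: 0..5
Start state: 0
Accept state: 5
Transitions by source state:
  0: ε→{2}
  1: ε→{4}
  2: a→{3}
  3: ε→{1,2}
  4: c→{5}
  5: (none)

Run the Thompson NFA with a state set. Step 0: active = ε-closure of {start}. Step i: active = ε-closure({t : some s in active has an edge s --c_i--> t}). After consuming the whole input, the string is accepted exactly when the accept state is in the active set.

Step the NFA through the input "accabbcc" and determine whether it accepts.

S₀ = ε-closure({0}) = {0,2}
'a' @ 1: {1,2,3,4}
'c' @ 2: {5}  ✓accept
'c' @ 3: {}  — no active states
rest 'abbcc' ignored (set empty)
end set {} — state 5 not in

Answer: REJECT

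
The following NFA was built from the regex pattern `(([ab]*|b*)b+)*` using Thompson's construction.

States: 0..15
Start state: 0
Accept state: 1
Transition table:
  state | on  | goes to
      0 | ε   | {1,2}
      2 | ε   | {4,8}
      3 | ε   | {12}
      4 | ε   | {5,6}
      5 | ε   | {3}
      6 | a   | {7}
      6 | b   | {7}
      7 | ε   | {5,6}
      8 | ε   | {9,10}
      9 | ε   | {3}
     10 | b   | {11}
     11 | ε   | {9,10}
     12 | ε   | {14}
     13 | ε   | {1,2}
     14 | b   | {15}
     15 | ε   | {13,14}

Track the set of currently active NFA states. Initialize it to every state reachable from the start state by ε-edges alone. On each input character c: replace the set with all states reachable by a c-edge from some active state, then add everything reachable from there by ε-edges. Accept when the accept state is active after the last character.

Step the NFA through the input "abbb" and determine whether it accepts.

S₀ = ε-closure({0}) = {0,1,2,3,4,5,6,8,9,10,12,14}
'a' @ 1: {3,5,6,7,12,14}
'b' @ 2: {1,2,3,4,5,6,7,8,9,10,12,13,14,15}  (accept∈set)
'b' @ 3: {1,2,3,4,5,6,7,8,9,10,11,12,13,14,15}  (accept∈set)
'b' @ 4: {1,2,3,4,5,6,7,8,9,10,11,12,13,14,15}  (accept∈set)
final: {1,2,3,4,5,6,7,8,9,10,11,12,13,14,15}; accept 1 in set

Answer: ACCEPT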